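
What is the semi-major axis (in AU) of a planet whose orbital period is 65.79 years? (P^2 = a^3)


a = P^(2/3) = 65.79^(2/3) = 16.297

16.297 AU


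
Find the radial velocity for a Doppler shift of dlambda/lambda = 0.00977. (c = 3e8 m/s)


v = (dlambda/lambda) * c = 0.00977 * 3e8 = 2.931e+06

2.931e+06 m/s


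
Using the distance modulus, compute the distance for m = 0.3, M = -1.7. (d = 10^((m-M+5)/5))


d = 10^((m - M + 5)/5) = 10^((0.3 - -1.7 + 5)/5) = 25.1189

25.1189 pc


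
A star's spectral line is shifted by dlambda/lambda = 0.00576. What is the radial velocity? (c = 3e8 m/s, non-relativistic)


v = (dlambda/lambda) * c = 0.00576 * 3e8 = 1.728e+06

1.728e+06 m/s


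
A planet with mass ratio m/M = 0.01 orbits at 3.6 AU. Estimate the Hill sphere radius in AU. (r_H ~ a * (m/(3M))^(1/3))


r_H = a * (m/3M)^(1/3) = 3.6 * (0.01/3)^(1/3) = 0.5378

0.5378 AU


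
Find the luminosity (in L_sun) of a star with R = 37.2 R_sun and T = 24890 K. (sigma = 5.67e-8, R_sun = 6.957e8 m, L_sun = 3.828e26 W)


R = 37.2 * 6.957e8 m = 2.588004e+10 m. L = 4*pi*R^2*sigma*T^4 = 4*pi*(2.588004e+10)^2 * 5.67e-8 * 24890^4 = 1.831565253e+32 W. L/L_sun = 1.831565253e+32 / 3.828e26 = 478465.3221

478465.3221 L_sun


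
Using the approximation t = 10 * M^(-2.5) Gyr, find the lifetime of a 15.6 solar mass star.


t = 10 * M^(-2.5) = 10 * 15.6^(-2.5) = 0.0104

0.0104 Gyr


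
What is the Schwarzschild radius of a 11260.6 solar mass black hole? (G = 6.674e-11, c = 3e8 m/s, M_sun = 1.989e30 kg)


M = 11260.6 * 1.989e30 kg = 2.23973334e+34 kg. rs = 2GM/c^2 = 2 * 6.674e-11 * 2.23973334e+34 / (3e8)^2 = 3.322e+07

3.322e+07 m


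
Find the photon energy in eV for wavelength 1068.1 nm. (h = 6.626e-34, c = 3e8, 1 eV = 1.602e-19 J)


E = hc/lambda = 6.626e-34 * 3e8 / 1.068e-06 = 1.861e-19 J = 1.1617 eV

1.1617 eV


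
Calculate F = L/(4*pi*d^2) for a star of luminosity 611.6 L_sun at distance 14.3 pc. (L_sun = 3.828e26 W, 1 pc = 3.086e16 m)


F = L / (4*pi*d^2) = 2.341e+29 / (4*pi*(4.413e+17)^2) = 9.567e-08

9.567e-08 W/m^2


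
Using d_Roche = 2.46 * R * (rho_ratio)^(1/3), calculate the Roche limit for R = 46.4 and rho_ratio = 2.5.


d_Roche = 2.46 * 46.4 * 2.5^(1/3) = 154.9172

154.9172


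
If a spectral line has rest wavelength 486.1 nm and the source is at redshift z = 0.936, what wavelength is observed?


lam_obs = lam_emit * (1 + z) = 486.1 * (1 + 0.936) = 941.0896

941.0896 nm


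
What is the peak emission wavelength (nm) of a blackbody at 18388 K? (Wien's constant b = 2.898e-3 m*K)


lam_max = b / T = 2.898e-3 / 18388 = 1.576e-07 m = 157.6028 nm

157.6028 nm


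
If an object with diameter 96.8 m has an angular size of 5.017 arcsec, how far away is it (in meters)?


D = size / theta_rad, theta_rad = 5.017 * pi/(180*3600) = 2.432e-05, D = 3.980e+06

3.980e+06 m


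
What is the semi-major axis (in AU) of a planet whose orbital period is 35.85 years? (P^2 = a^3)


a = P^(2/3) = 35.85^(2/3) = 10.8724

10.8724 AU


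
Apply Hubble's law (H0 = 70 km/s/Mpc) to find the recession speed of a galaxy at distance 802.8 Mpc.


v = H0 * d = 70 * 802.8 = 56196.0

56196.0 km/s


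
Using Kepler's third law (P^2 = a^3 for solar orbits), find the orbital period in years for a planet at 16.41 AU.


P = a^(3/2) = 16.41^1.5 = 66.4757

66.4757 years


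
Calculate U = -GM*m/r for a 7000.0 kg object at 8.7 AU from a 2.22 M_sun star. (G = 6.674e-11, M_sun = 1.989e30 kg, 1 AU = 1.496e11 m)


M = 2.22 * 1.989e30 kg = 4.41558e+30 kg; r = 8.7 AU * 1.496e11 m/AU = 1.30152e+12 m. U = -GM*m/r = -(6.674e-11 * 4.41558e+30 * 7000.0) / 1.30152e+12 = -1.585e+12

-1.585e+12 J


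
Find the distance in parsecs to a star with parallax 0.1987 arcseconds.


d = 1/p = 1/0.1987 = 5.0327

5.0327 pc


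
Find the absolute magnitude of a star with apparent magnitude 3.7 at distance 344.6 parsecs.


M = m - 5*log10(d) + 5 = 3.7 - 5*log10(344.6) + 5 = -3.9866

-3.9866


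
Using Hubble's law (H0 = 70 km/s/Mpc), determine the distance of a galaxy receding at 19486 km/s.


d = v / H0 = 19486 / 70 = 278.3714

278.3714 Mpc


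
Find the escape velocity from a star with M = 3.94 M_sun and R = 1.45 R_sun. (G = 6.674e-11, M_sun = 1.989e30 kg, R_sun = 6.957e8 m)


M = 3.94 * 1.989e30 kg = 7.83666e+30 kg; R = 1.45 * 6.957e8 m = 1.008765e+09 m. v_esc = sqrt(2GM/R) = sqrt(2 * 6.674e-11 * 7.83666e+30 / 1.008765e+09) = 1.018e+06

1.018e+06 m/s


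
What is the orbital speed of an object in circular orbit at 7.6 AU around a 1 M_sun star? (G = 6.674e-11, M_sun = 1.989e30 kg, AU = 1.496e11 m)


v = sqrt(GM/r) = sqrt(6.674e-11 * 1.989e+30 / 1.137e+12) = 10805.3266

10805.3266 m/s


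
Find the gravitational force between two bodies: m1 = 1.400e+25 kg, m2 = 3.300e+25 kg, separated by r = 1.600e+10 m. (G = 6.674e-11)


F = G*m1*m2/r^2 = 6.674e-11 * 1.400e+25 * 3.300e+25 / (1.600e+10)^2 = 6.674e-11 * 4.620e+50 / 2.560e+20 = 1.204e+20

1.204e+20 N


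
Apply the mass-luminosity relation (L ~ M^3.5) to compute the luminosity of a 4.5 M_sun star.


L/L_sun = (M/M_sun)^3.5 = 4.5^3.5 = 193.3053

193.3053 L_sun


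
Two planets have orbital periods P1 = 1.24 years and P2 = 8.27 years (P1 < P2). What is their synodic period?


1/P_syn = |1/P1 - 1/P2| = |1/1.24 - 1/8.27| => P_syn = 1.4587

1.4587 years


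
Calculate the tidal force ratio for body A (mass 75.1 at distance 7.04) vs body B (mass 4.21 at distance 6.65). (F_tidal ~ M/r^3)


Ratio = (M1/r1^3) / (M2/r2^3) = (75.1/7.04^3) / (4.21/6.65^3) = 15.035

15.035


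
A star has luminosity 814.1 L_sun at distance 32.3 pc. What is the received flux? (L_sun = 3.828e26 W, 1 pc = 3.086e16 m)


F = L / (4*pi*d^2) = 3.116e+29 / (4*pi*(9.968e+17)^2) = 2.496e-08

2.496e-08 W/m^2


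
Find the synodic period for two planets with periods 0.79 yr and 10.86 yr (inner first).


1/P_syn = |1/P1 - 1/P2| = |1/0.79 - 1/10.86| => P_syn = 0.852

0.852 years


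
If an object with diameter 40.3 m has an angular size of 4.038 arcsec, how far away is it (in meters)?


D = size / theta_rad, theta_rad = 4.038 * pi/(180*3600) = 1.958e-05, D = 2.059e+06

2.059e+06 m


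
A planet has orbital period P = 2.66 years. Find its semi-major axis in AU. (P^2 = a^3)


a = P^(2/3) = 2.66^(2/3) = 1.9198

1.9198 AU


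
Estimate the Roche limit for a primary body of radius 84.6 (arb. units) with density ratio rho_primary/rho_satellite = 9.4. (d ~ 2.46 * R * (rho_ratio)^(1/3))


d_Roche = 2.46 * 84.6 * 9.4^(1/3) = 439.2193

439.2193


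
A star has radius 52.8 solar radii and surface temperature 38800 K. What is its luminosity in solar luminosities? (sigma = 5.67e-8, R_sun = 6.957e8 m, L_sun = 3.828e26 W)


R = 52.8 * 6.957e8 m = 3.673296e+10 m. L = 4*pi*R^2*sigma*T^4 = 4*pi*(3.673296e+10)^2 * 5.67e-8 * 38800^4 = 2.178871795e+33 W. L/L_sun = 2.178871795e+33 / 3.828e26 = 5.692e+06

5.692e+06 L_sun


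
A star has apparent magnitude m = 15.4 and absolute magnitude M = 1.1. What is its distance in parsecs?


d = 10^((m - M + 5)/5) = 10^((15.4 - 1.1 + 5)/5) = 7244.3596

7244.3596 pc


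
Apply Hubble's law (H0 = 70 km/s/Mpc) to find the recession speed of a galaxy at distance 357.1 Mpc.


v = H0 * d = 70 * 357.1 = 24997.0

24997.0 km/s


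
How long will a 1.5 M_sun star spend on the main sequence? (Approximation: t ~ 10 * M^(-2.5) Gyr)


t = 10 * M^(-2.5) = 10 * 1.5^(-2.5) = 3.6289

3.6289 Gyr


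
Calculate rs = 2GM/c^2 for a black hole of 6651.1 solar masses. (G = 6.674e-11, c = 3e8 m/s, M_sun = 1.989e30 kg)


M = 6651.1 * 1.989e30 kg = 1.32290379e+34 kg. rs = 2GM/c^2 = 2 * 6.674e-11 * 1.32290379e+34 / (3e8)^2 = 1.962e+07

1.962e+07 m


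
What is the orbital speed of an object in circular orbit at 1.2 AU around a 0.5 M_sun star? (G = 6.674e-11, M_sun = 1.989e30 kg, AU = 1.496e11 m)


v = sqrt(GM/r) = sqrt(6.674e-11 * 9.945e+29 / 1.795e+11) = 19228.2197

19228.2197 m/s


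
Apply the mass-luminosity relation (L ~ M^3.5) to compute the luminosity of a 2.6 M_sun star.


L/L_sun = (M/M_sun)^3.5 = 2.6^3.5 = 28.3404

28.3404 L_sun


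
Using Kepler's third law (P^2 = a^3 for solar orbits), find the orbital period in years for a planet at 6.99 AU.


P = a^(3/2) = 6.99^1.5 = 18.4806

18.4806 years


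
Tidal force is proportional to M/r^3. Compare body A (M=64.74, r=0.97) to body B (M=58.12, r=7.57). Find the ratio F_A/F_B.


Ratio = (M1/r1^3) / (M2/r2^3) = (64.74/0.97^3) / (58.12/7.57^3) = 529.4434

529.4434


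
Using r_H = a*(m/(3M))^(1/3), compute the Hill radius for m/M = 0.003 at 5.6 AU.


r_H = a * (m/3M)^(1/3) = 5.6 * (0.003/3)^(1/3) = 0.56

0.56 AU


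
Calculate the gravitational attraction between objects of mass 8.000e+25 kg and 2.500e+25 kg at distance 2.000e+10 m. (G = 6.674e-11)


F = G*m1*m2/r^2 = 6.674e-11 * 8.000e+25 * 2.500e+25 / (2.000e+10)^2 = 6.674e-11 * 2.000e+51 / 4.000e+20 = 3.337e+20

3.337e+20 N


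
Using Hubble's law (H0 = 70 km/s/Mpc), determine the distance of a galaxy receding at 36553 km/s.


d = v / H0 = 36553 / 70 = 522.1857

522.1857 Mpc


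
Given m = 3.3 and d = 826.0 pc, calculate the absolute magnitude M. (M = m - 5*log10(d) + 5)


M = m - 5*log10(d) + 5 = 3.3 - 5*log10(826.0) + 5 = -6.2849

-6.2849


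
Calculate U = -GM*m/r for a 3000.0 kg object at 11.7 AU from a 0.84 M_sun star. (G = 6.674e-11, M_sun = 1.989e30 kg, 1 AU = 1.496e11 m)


M = 0.84 * 1.989e30 kg = 1.67076e+30 kg; r = 11.7 AU * 1.496e11 m/AU = 1.75032e+12 m. U = -GM*m/r = -(6.674e-11 * 1.67076e+30 * 3000.0) / 1.75032e+12 = -1.911e+11

-1.911e+11 J


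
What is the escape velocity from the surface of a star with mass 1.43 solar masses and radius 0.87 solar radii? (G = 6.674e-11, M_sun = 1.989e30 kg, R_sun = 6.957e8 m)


M = 1.43 * 1.989e30 kg = 2.84427e+30 kg; R = 0.87 * 6.957e8 m = 6.05259e+08 m. v_esc = sqrt(2GM/R) = sqrt(2 * 6.674e-11 * 2.84427e+30 / 6.05259e+08) = 791995.8051

791995.8051 m/s


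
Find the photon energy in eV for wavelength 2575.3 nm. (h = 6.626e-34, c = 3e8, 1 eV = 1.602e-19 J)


E = hc/lambda = 6.626e-34 * 3e8 / 2.575e-06 = 7.719e-20 J = 0.4818 eV

0.4818 eV


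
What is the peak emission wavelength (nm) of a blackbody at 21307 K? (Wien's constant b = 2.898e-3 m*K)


lam_max = b / T = 2.898e-3 / 21307 = 1.360e-07 m = 136.0116 nm

136.0116 nm


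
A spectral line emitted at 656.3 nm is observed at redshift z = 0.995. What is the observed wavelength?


lam_obs = lam_emit * (1 + z) = 656.3 * (1 + 0.995) = 1309.3185

1309.3185 nm


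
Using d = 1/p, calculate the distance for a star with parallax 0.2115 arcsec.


d = 1/p = 1/0.2115 = 4.7281

4.7281 pc


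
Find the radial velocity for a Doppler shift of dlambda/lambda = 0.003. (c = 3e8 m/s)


v = (dlambda/lambda) * c = 0.003 * 3e8 = 900000.0

900000.0 m/s


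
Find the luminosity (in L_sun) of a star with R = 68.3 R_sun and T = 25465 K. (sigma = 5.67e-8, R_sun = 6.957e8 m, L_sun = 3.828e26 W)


R = 68.3 * 6.957e8 m = 4.751631e+10 m. L = 4*pi*R^2*sigma*T^4 = 4*pi*(4.751631e+10)^2 * 5.67e-8 * 25465^4 = 6.76477037e+32 W. L/L_sun = 6.76477037e+32 / 3.828e26 = 1.767e+06

1.767e+06 L_sun


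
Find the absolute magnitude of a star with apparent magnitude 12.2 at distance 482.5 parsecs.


M = m - 5*log10(d) + 5 = 12.2 - 5*log10(482.5) + 5 = 3.7825

3.7825


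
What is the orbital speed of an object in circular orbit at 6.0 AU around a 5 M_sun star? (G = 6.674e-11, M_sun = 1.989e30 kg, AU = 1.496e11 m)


v = sqrt(GM/r) = sqrt(6.674e-11 * 9.945e+30 / 8.976e+11) = 27192.809

27192.809 m/s


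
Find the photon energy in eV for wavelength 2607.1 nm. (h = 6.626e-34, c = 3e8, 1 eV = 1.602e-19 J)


E = hc/lambda = 6.626e-34 * 3e8 / 2.607e-06 = 7.625e-20 J = 0.4759 eV

0.4759 eV


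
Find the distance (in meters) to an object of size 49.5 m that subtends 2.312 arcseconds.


D = size / theta_rad, theta_rad = 2.312 * pi/(180*3600) = 1.121e-05, D = 4.416e+06

4.416e+06 m


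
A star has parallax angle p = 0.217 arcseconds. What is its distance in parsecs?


d = 1/p = 1/0.217 = 4.6083

4.6083 pc


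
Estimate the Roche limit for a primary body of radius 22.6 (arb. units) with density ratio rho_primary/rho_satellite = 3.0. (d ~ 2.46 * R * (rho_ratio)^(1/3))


d_Roche = 2.46 * 22.6 * 3.0^(1/3) = 80.1833

80.1833


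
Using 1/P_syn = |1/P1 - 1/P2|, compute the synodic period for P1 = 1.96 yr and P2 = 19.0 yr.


1/P_syn = |1/P1 - 1/P2| = |1/1.96 - 1/19.0| => P_syn = 2.1854

2.1854 years


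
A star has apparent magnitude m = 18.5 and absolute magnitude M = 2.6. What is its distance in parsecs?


d = 10^((m - M + 5)/5) = 10^((18.5 - 2.6 + 5)/5) = 15135.6125

15135.6125 pc


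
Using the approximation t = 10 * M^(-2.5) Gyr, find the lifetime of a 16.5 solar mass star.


t = 10 * M^(-2.5) = 10 * 16.5^(-2.5) = 0.009

0.009 Gyr


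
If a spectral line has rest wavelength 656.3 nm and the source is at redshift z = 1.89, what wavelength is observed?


lam_obs = lam_emit * (1 + z) = 656.3 * (1 + 1.89) = 1896.707

1896.707 nm


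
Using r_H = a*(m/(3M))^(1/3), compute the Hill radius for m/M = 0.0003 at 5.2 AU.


r_H = a * (m/3M)^(1/3) = 5.2 * (0.0003/3)^(1/3) = 0.2414

0.2414 AU


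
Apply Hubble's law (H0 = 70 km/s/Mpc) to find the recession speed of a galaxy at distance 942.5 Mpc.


v = H0 * d = 70 * 942.5 = 65975.0

65975.0 km/s


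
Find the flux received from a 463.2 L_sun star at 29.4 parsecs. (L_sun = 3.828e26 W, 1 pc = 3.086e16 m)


F = L / (4*pi*d^2) = 1.773e+29 / (4*pi*(9.073e+17)^2) = 1.714e-08

1.714e-08 W/m^2


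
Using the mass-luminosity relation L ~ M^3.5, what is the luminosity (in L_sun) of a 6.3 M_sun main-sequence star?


L/L_sun = (M/M_sun)^3.5 = 6.3^3.5 = 627.613

627.613 L_sun


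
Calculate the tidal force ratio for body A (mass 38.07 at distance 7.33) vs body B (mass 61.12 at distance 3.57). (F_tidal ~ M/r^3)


Ratio = (M1/r1^3) / (M2/r2^3) = (38.07/7.33^3) / (61.12/3.57^3) = 0.072

0.072


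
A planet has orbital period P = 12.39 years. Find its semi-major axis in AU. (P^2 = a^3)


a = P^(2/3) = 12.39^(2/3) = 5.3544

5.3544 AU


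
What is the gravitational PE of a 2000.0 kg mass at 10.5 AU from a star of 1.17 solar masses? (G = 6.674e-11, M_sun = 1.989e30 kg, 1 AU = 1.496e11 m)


M = 1.17 * 1.989e30 kg = 2.32713e+30 kg; r = 10.5 AU * 1.496e11 m/AU = 1.5708e+12 m. U = -GM*m/r = -(6.674e-11 * 2.32713e+30 * 2000.0) / 1.5708e+12 = -1.977e+11

-1.977e+11 J


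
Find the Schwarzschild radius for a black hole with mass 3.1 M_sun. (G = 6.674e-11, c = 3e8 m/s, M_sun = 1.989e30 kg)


M = 3.1 * 1.989e30 kg = 6.1659e+30 kg. rs = 2GM/c^2 = 2 * 6.674e-11 * 6.1659e+30 / (3e8)^2 = 9144.7148

9144.7148 m


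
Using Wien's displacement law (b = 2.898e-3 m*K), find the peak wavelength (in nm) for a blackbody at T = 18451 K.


lam_max = b / T = 2.898e-3 / 18451 = 1.571e-07 m = 157.0647 nm

157.0647 nm


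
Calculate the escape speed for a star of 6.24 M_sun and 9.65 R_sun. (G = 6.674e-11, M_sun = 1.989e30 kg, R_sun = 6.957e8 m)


M = 6.24 * 1.989e30 kg = 1.241136e+31 kg; R = 9.65 * 6.957e8 m = 6.713505e+09 m. v_esc = sqrt(2GM/R) = sqrt(2 * 6.674e-11 * 1.241136e+31 / 6.713505e+09) = 496756.0065

496756.0065 m/s


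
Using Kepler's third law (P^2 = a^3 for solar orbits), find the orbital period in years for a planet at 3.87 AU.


P = a^(3/2) = 3.87^1.5 = 7.6132

7.6132 years


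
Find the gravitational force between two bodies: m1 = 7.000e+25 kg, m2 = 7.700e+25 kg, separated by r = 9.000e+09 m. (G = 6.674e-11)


F = G*m1*m2/r^2 = 6.674e-11 * 7.000e+25 * 7.700e+25 / (9.000e+09)^2 = 6.674e-11 * 5.390e+51 / 8.100e+19 = 4.441e+21

4.441e+21 N


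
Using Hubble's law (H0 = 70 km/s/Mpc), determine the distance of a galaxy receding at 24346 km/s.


d = v / H0 = 24346 / 70 = 347.8

347.8 Mpc


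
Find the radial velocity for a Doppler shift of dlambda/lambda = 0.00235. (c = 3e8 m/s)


v = (dlambda/lambda) * c = 0.00235 * 3e8 = 705000.0

705000.0 m/s


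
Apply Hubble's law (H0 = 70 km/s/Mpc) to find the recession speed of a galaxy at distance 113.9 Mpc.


v = H0 * d = 70 * 113.9 = 7973.0

7973.0 km/s


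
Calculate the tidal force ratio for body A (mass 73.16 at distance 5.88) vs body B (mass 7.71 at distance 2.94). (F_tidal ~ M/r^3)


Ratio = (M1/r1^3) / (M2/r2^3) = (73.16/5.88^3) / (7.71/2.94^3) = 1.1861

1.1861


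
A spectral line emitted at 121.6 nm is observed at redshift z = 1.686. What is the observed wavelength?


lam_obs = lam_emit * (1 + z) = 121.6 * (1 + 1.686) = 326.6176

326.6176 nm


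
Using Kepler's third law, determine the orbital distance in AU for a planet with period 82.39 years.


a = P^(2/3) = 82.39^(2/3) = 18.9343

18.9343 AU


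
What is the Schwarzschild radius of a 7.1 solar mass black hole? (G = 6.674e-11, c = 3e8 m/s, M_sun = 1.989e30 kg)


M = 7.1 * 1.989e30 kg = 1.41219e+31 kg. rs = 2GM/c^2 = 2 * 6.674e-11 * 1.41219e+31 / (3e8)^2 = 20944.3468

20944.3468 m


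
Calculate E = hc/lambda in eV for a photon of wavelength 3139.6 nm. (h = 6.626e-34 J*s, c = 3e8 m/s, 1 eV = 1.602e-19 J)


E = hc/lambda = 6.626e-34 * 3e8 / 3.140e-06 = 6.331e-20 J = 0.3952 eV

0.3952 eV


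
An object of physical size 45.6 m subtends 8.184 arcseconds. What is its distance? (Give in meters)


D = size / theta_rad, theta_rad = 8.184 * pi/(180*3600) = 3.968e-05, D = 1.149e+06

1.149e+06 m


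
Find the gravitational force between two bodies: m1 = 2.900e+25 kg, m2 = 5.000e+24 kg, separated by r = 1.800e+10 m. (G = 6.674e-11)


F = G*m1*m2/r^2 = 6.674e-11 * 2.900e+25 * 5.000e+24 / (1.800e+10)^2 = 6.674e-11 * 1.450e+50 / 3.240e+20 = 2.987e+19

2.987e+19 N


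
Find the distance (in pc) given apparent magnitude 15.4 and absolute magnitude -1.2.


d = 10^((m - M + 5)/5) = 10^((15.4 - -1.2 + 5)/5) = 20892.9613

20892.9613 pc


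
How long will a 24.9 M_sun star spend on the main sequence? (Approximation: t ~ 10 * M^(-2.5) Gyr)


t = 10 * M^(-2.5) = 10 * 24.9^(-2.5) = 0.0032

0.0032 Gyr


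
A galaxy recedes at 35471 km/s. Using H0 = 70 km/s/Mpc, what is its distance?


d = v / H0 = 35471 / 70 = 506.7286

506.7286 Mpc


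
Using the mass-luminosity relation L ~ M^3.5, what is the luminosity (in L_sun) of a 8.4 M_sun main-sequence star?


L/L_sun = (M/M_sun)^3.5 = 8.4^3.5 = 1717.8194

1717.8194 L_sun


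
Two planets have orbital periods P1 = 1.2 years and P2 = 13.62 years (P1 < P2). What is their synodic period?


1/P_syn = |1/P1 - 1/P2| = |1/1.2 - 1/13.62| => P_syn = 1.3159

1.3159 years


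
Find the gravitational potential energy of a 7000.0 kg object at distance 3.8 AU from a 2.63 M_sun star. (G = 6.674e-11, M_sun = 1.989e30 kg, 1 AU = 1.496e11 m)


M = 2.63 * 1.989e30 kg = 5.23107e+30 kg; r = 3.8 AU * 1.496e11 m/AU = 5.6848e+11 m. U = -GM*m/r = -(6.674e-11 * 5.23107e+30 * 7000.0) / 5.6848e+11 = -4.299e+12

-4.299e+12 J


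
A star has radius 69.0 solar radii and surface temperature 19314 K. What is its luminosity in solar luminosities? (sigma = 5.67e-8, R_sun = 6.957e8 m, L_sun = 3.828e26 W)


R = 69.0 * 6.957e8 m = 4.80033e+10 m. L = 4*pi*R^2*sigma*T^4 = 4*pi*(4.80033e+10)^2 * 5.67e-8 * 19314^4 = 2.284672843e+32 W. L/L_sun = 2.284672843e+32 / 3.828e26 = 596831.9861

596831.9861 L_sun


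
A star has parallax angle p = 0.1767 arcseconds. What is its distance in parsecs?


d = 1/p = 1/0.1767 = 5.6593

5.6593 pc


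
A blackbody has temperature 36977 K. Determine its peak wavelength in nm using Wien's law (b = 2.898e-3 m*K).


lam_max = b / T = 2.898e-3 / 36977 = 7.837e-08 m = 78.373 nm

78.373 nm


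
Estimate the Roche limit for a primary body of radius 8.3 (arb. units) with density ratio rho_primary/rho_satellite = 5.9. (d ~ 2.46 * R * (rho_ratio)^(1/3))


d_Roche = 2.46 * 8.3 * 5.9^(1/3) = 36.8947

36.8947


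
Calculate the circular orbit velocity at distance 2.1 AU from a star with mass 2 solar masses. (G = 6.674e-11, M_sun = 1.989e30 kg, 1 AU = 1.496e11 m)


v = sqrt(GM/r) = sqrt(6.674e-11 * 3.978e+30 / 3.142e+11) = 29070.3357

29070.3357 m/s


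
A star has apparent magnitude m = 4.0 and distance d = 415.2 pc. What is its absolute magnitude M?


M = m - 5*log10(d) + 5 = 4.0 - 5*log10(415.2) + 5 = -4.0913

-4.0913


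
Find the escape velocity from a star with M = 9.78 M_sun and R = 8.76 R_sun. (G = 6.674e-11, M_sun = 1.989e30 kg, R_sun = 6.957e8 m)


M = 9.78 * 1.989e30 kg = 1.945242e+31 kg; R = 8.76 * 6.957e8 m = 6.094332e+09 m. v_esc = sqrt(2GM/R) = sqrt(2 * 6.674e-11 * 1.945242e+31 / 6.094332e+09) = 652727.4292

652727.4292 m/s


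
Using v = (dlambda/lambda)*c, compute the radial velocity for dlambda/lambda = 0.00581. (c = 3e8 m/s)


v = (dlambda/lambda) * c = 0.00581 * 3e8 = 1.743e+06

1.743e+06 m/s


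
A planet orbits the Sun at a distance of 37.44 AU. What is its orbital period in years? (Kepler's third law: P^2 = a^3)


P = a^(3/2) = 37.44^1.5 = 229.0887

229.0887 years


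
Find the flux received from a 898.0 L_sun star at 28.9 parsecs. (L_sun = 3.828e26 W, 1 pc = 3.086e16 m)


F = L / (4*pi*d^2) = 3.438e+29 / (4*pi*(8.919e+17)^2) = 3.439e-08

3.439e-08 W/m^2


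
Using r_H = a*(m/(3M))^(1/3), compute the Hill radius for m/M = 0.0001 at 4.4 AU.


r_H = a * (m/3M)^(1/3) = 4.4 * (0.0001/3)^(1/3) = 0.1416

0.1416 AU


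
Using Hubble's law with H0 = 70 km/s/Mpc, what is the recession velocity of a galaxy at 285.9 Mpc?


v = H0 * d = 70 * 285.9 = 20013.0

20013.0 km/s


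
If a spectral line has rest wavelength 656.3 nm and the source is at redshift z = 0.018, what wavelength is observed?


lam_obs = lam_emit * (1 + z) = 656.3 * (1 + 0.018) = 668.1134

668.1134 nm


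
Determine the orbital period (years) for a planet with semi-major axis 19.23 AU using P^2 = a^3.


P = a^(3/2) = 19.23^1.5 = 84.3274

84.3274 years


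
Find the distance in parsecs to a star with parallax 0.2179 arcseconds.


d = 1/p = 1/0.2179 = 4.5893

4.5893 pc


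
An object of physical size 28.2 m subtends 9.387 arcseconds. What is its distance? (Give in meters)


D = size / theta_rad, theta_rad = 9.387 * pi/(180*3600) = 4.551e-05, D = 619651.3834

619651.3834 m


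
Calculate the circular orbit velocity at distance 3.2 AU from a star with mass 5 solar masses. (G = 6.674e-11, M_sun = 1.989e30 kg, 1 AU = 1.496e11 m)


v = sqrt(GM/r) = sqrt(6.674e-11 * 9.945e+30 / 4.787e+11) = 37235.2873

37235.2873 m/s


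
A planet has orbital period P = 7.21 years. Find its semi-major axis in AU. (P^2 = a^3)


a = P^(2/3) = 7.21^(2/3) = 3.7321

3.7321 AU


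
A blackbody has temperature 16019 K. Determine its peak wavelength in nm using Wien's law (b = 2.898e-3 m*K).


lam_max = b / T = 2.898e-3 / 16019 = 1.809e-07 m = 180.9102 nm

180.9102 nm


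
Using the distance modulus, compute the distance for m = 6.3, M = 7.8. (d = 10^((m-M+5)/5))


d = 10^((m - M + 5)/5) = 10^((6.3 - 7.8 + 5)/5) = 5.0119

5.0119 pc


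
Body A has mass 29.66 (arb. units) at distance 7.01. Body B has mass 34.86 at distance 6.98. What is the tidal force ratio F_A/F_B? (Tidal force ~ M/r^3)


Ratio = (M1/r1^3) / (M2/r2^3) = (29.66/7.01^3) / (34.86/6.98^3) = 0.84

0.84


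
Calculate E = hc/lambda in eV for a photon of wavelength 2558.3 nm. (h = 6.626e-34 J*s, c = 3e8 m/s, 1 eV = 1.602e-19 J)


E = hc/lambda = 6.626e-34 * 3e8 / 2.558e-06 = 7.770e-20 J = 0.485 eV

0.485 eV


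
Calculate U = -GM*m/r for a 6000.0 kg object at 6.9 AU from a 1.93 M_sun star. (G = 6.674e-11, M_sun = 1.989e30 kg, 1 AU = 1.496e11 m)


M = 1.93 * 1.989e30 kg = 3.83877e+30 kg; r = 6.9 AU * 1.496e11 m/AU = 1.03224e+12 m. U = -GM*m/r = -(6.674e-11 * 3.83877e+30 * 6000.0) / 1.03224e+12 = -1.489e+12

-1.489e+12 J


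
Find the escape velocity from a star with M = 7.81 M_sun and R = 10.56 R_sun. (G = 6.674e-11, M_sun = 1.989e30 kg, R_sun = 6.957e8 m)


M = 7.81 * 1.989e30 kg = 1.553409e+31 kg; R = 10.56 * 6.957e8 m = 7.346592e+09 m. v_esc = sqrt(2GM/R) = sqrt(2 * 6.674e-11 * 1.553409e+31 / 7.346592e+09) = 531261.1361

531261.1361 m/s


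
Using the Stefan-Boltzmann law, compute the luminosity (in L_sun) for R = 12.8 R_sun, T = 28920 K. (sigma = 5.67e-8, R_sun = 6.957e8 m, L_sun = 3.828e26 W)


R = 12.8 * 6.957e8 m = 8.90496e+09 m. L = 4*pi*R^2*sigma*T^4 = 4*pi*(8.90496e+09)^2 * 5.67e-8 * 28920^4 = 3.952301102e+31 W. L/L_sun = 3.952301102e+31 / 3.828e26 = 103247.1552

103247.1552 L_sun


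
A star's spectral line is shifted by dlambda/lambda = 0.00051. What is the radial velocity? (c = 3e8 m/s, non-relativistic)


v = (dlambda/lambda) * c = 0.00051 * 3e8 = 153000.0

153000.0 m/s


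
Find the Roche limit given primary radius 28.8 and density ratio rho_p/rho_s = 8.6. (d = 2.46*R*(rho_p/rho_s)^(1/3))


d_Roche = 2.46 * 28.8 * 8.6^(1/3) = 145.1534

145.1534


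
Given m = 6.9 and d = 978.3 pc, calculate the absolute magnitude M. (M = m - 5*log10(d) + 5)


M = m - 5*log10(d) + 5 = 6.9 - 5*log10(978.3) + 5 = -3.0524

-3.0524


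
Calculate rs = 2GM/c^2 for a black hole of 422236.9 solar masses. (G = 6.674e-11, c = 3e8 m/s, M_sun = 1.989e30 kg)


M = 422236.9 * 1.989e30 kg = 8.398291941e+35 kg. rs = 2GM/c^2 = 2 * 6.674e-11 * 8.398291941e+35 / (3e8)^2 = 1.246e+09

1.246e+09 m


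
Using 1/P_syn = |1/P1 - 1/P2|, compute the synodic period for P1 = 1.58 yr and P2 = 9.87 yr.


1/P_syn = |1/P1 - 1/P2| = |1/1.58 - 1/9.87| => P_syn = 1.8811

1.8811 years


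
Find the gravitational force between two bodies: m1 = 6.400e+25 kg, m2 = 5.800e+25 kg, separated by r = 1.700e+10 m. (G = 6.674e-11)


F = G*m1*m2/r^2 = 6.674e-11 * 6.400e+25 * 5.800e+25 / (1.700e+10)^2 = 6.674e-11 * 3.712e+51 / 2.890e+20 = 8.572e+20

8.572e+20 N


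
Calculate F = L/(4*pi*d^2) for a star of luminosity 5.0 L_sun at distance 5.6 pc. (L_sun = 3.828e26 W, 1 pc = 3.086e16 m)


F = L / (4*pi*d^2) = 1.914e+27 / (4*pi*(1.728e+17)^2) = 5.100e-09

5.100e-09 W/m^2


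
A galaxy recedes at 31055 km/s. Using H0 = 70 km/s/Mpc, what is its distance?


d = v / H0 = 31055 / 70 = 443.6429

443.6429 Mpc


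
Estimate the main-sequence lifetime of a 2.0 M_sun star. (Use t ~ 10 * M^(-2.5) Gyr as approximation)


t = 10 * M^(-2.5) = 10 * 2.0^(-2.5) = 1.7678

1.7678 Gyr


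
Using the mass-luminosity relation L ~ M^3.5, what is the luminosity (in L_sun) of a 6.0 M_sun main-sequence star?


L/L_sun = (M/M_sun)^3.5 = 6.0^3.5 = 529.0898

529.0898 L_sun


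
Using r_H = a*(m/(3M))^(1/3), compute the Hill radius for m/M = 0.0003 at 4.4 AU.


r_H = a * (m/3M)^(1/3) = 4.4 * (0.0003/3)^(1/3) = 0.2042

0.2042 AU


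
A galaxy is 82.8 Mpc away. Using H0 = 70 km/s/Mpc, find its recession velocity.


v = H0 * d = 70 * 82.8 = 5796.0

5796.0 km/s


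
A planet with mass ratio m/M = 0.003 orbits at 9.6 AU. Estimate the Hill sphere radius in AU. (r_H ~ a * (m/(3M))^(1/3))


r_H = a * (m/3M)^(1/3) = 9.6 * (0.003/3)^(1/3) = 0.96

0.96 AU


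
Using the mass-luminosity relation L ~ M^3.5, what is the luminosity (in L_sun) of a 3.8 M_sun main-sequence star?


L/L_sun = (M/M_sun)^3.5 = 3.8^3.5 = 106.9652

106.9652 L_sun


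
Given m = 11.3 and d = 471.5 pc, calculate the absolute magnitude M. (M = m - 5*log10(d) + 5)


M = m - 5*log10(d) + 5 = 11.3 - 5*log10(471.5) + 5 = 2.9326

2.9326


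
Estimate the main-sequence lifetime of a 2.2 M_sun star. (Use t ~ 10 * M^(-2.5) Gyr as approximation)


t = 10 * M^(-2.5) = 10 * 2.2^(-2.5) = 1.393

1.393 Gyr


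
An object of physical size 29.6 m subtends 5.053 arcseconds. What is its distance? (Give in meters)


D = size / theta_rad, theta_rad = 5.053 * pi/(180*3600) = 2.450e-05, D = 1.208e+06

1.208e+06 m


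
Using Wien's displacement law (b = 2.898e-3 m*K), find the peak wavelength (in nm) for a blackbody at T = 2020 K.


lam_max = b / T = 2.898e-3 / 2020 = 1.435e-06 m = 1434.6535 nm

1434.6535 nm


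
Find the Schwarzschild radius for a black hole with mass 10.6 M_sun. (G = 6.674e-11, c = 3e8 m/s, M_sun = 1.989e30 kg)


M = 10.6 * 1.989e30 kg = 2.10834e+31 kg. rs = 2GM/c^2 = 2 * 6.674e-11 * 2.10834e+31 / (3e8)^2 = 31269.0248

31269.0248 m


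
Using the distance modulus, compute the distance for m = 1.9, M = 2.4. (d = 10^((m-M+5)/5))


d = 10^((m - M + 5)/5) = 10^((1.9 - 2.4 + 5)/5) = 7.9433

7.9433 pc


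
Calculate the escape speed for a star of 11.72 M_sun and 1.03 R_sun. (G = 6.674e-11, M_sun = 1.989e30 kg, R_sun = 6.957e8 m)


M = 11.72 * 1.989e30 kg = 2.331108e+31 kg; R = 1.03 * 6.957e8 m = 7.16571e+08 m. v_esc = sqrt(2GM/R) = sqrt(2 * 6.674e-11 * 2.331108e+31 / 7.16571e+08) = 2.084e+06

2.084e+06 m/s


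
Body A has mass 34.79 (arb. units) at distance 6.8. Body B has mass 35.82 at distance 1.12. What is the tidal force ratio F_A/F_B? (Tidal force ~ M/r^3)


Ratio = (M1/r1^3) / (M2/r2^3) = (34.79/6.8^3) / (35.82/1.12^3) = 0.0043

0.0043


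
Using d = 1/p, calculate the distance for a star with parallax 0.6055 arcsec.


d = 1/p = 1/0.6055 = 1.6515

1.6515 pc


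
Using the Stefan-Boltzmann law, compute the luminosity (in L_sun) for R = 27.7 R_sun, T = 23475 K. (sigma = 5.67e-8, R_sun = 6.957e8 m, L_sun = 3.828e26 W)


R = 27.7 * 6.957e8 m = 1.927089e+10 m. L = 4*pi*R^2*sigma*T^4 = 4*pi*(1.927089e+10)^2 * 5.67e-8 * 23475^4 = 8.035610388e+31 W. L/L_sun = 8.035610388e+31 / 3.828e26 = 209916.6768

209916.6768 L_sun


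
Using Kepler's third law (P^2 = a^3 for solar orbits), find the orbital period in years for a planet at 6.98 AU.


P = a^(3/2) = 6.98^1.5 = 18.4409

18.4409 years


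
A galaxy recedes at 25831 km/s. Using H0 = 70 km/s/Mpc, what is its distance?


d = v / H0 = 25831 / 70 = 369.0143

369.0143 Mpc


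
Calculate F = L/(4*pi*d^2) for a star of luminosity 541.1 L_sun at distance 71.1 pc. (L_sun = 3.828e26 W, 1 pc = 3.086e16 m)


F = L / (4*pi*d^2) = 2.071e+29 / (4*pi*(2.194e+18)^2) = 3.424e-09

3.424e-09 W/m^2


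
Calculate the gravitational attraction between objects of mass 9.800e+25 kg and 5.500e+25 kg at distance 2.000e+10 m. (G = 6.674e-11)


F = G*m1*m2/r^2 = 6.674e-11 * 9.800e+25 * 5.500e+25 / (2.000e+10)^2 = 6.674e-11 * 5.390e+51 / 4.000e+20 = 8.993e+20

8.993e+20 N


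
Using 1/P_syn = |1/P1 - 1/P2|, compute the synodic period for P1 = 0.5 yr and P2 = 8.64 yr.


1/P_syn = |1/P1 - 1/P2| = |1/0.5 - 1/8.64| => P_syn = 0.5307

0.5307 years


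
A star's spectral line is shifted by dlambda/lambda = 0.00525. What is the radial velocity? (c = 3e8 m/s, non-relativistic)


v = (dlambda/lambda) * c = 0.00525 * 3e8 = 1.575e+06

1.575e+06 m/s


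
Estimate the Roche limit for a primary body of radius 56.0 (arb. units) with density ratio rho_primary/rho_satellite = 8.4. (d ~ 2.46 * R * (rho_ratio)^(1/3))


d_Roche = 2.46 * 56.0 * 8.4^(1/3) = 280.0375

280.0375


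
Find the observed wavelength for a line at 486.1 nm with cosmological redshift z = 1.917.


lam_obs = lam_emit * (1 + z) = 486.1 * (1 + 1.917) = 1417.9537

1417.9537 nm


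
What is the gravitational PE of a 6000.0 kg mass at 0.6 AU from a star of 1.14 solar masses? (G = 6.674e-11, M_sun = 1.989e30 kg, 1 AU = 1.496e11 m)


M = 1.14 * 1.989e30 kg = 2.26746e+30 kg; r = 0.6 AU * 1.496e11 m/AU = 8.976e+10 m. U = -GM*m/r = -(6.674e-11 * 2.26746e+30 * 6000.0) / 8.976e+10 = -1.012e+13

-1.012e+13 J


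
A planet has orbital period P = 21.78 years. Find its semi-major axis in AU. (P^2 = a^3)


a = P^(2/3) = 21.78^(2/3) = 7.799

7.799 AU


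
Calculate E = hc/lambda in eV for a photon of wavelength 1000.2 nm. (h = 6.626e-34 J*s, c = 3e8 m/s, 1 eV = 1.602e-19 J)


E = hc/lambda = 6.626e-34 * 3e8 / 1.000e-06 = 1.987e-19 J = 1.2406 eV

1.2406 eV


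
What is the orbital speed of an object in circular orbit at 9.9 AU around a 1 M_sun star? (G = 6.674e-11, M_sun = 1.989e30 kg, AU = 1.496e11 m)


v = sqrt(GM/r) = sqrt(6.674e-11 * 1.989e+30 / 1.481e+12) = 9467.3209

9467.3209 m/s


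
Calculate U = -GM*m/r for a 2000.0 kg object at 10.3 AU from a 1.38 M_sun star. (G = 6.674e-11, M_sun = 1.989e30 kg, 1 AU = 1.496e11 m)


M = 1.38 * 1.989e30 kg = 2.74482e+30 kg; r = 10.3 AU * 1.496e11 m/AU = 1.54088e+12 m. U = -GM*m/r = -(6.674e-11 * 2.74482e+30 * 2000.0) / 1.54088e+12 = -2.378e+11

-2.378e+11 J


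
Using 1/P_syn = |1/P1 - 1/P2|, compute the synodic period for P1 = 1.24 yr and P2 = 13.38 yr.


1/P_syn = |1/P1 - 1/P2| = |1/1.24 - 1/13.38| => P_syn = 1.3667

1.3667 years


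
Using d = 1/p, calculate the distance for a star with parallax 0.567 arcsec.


d = 1/p = 1/0.567 = 1.7637

1.7637 pc


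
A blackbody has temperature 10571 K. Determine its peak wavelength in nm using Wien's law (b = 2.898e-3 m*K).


lam_max = b / T = 2.898e-3 / 10571 = 2.741e-07 m = 274.1462 nm

274.1462 nm


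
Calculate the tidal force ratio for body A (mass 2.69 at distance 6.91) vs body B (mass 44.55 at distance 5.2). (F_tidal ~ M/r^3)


Ratio = (M1/r1^3) / (M2/r2^3) = (2.69/6.91^3) / (44.55/5.2^3) = 0.0257

0.0257


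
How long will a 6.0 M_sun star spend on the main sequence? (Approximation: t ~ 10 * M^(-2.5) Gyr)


t = 10 * M^(-2.5) = 10 * 6.0^(-2.5) = 0.1134

0.1134 Gyr


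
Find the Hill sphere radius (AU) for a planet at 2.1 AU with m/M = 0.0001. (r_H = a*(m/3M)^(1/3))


r_H = a * (m/3M)^(1/3) = 2.1 * (0.0001/3)^(1/3) = 0.0676

0.0676 AU


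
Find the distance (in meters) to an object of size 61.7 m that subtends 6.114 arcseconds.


D = size / theta_rad, theta_rad = 6.114 * pi/(180*3600) = 2.964e-05, D = 2.082e+06

2.082e+06 m


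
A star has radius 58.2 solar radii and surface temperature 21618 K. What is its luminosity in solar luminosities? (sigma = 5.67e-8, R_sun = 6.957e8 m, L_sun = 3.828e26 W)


R = 58.2 * 6.957e8 m = 4.048974e+10 m. L = 4*pi*R^2*sigma*T^4 = 4*pi*(4.048974e+10)^2 * 5.67e-8 * 21618^4 = 2.551202601e+32 W. L/L_sun = 2.551202601e+32 / 3.828e26 = 666458.3596

666458.3596 L_sun


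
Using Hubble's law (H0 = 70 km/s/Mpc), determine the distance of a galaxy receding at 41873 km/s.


d = v / H0 = 41873 / 70 = 598.1857

598.1857 Mpc


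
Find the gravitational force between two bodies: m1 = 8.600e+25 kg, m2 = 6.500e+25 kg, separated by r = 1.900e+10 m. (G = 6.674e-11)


F = G*m1*m2/r^2 = 6.674e-11 * 8.600e+25 * 6.500e+25 / (1.900e+10)^2 = 6.674e-11 * 5.590e+51 / 3.610e+20 = 1.033e+21

1.033e+21 N


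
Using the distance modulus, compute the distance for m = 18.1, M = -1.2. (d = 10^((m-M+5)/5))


d = 10^((m - M + 5)/5) = 10^((18.1 - -1.2 + 5)/5) = 72443.596

72443.596 pc


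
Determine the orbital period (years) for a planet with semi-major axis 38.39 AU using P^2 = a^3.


P = a^(3/2) = 38.39^1.5 = 237.8632

237.8632 years


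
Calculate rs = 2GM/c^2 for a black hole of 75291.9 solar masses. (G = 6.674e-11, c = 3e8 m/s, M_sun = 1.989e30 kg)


M = 75291.9 * 1.989e30 kg = 1.497555891e+35 kg. rs = 2GM/c^2 = 2 * 6.674e-11 * 1.497555891e+35 / (3e8)^2 = 2.221e+08

2.221e+08 m


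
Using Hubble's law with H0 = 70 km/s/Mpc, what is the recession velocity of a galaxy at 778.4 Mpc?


v = H0 * d = 70 * 778.4 = 54488.0

54488.0 km/s


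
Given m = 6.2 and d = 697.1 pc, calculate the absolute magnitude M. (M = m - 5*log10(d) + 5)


M = m - 5*log10(d) + 5 = 6.2 - 5*log10(697.1) + 5 = -3.0165

-3.0165


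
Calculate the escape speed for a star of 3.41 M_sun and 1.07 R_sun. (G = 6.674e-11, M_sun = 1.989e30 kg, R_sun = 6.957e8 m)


M = 3.41 * 1.989e30 kg = 6.78249e+30 kg; R = 1.07 * 6.957e8 m = 7.44399e+08 m. v_esc = sqrt(2GM/R) = sqrt(2 * 6.674e-11 * 6.78249e+30 / 7.44399e+08) = 1.103e+06

1.103e+06 m/s


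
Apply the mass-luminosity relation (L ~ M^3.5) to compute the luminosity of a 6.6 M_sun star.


L/L_sun = (M/M_sun)^3.5 = 6.6^3.5 = 738.5906

738.5906 L_sun


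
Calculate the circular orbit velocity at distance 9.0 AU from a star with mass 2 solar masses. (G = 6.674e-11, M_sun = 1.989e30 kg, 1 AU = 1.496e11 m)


v = sqrt(GM/r) = sqrt(6.674e-11 * 3.978e+30 / 1.346e+12) = 14042.3062

14042.3062 m/s


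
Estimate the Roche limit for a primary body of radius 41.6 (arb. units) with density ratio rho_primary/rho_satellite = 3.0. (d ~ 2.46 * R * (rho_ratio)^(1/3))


d_Roche = 2.46 * 41.6 * 3.0^(1/3) = 147.5941

147.5941


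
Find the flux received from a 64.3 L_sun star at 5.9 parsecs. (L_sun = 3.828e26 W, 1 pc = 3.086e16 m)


F = L / (4*pi*d^2) = 2.461e+28 / (4*pi*(1.821e+17)^2) = 5.908e-08

5.908e-08 W/m^2


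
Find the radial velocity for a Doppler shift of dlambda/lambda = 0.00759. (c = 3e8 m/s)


v = (dlambda/lambda) * c = 0.00759 * 3e8 = 2.277e+06

2.277e+06 m/s


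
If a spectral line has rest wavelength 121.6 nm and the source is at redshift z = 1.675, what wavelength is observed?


lam_obs = lam_emit * (1 + z) = 121.6 * (1 + 1.675) = 325.28

325.28 nm


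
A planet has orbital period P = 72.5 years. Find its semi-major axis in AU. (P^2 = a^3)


a = P^(2/3) = 72.5^(2/3) = 17.387

17.387 AU


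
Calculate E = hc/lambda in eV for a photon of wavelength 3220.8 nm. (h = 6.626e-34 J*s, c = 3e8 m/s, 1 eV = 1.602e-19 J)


E = hc/lambda = 6.626e-34 * 3e8 / 3.221e-06 = 6.172e-20 J = 0.3853 eV

0.3853 eV


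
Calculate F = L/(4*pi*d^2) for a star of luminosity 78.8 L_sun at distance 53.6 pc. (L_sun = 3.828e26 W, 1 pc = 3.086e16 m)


F = L / (4*pi*d^2) = 3.016e+28 / (4*pi*(1.654e+18)^2) = 8.773e-10

8.773e-10 W/m^2


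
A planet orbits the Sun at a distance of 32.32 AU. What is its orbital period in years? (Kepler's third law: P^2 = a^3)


P = a^(3/2) = 32.32^1.5 = 183.7414

183.7414 years


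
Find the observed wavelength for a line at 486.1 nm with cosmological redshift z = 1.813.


lam_obs = lam_emit * (1 + z) = 486.1 * (1 + 1.813) = 1367.3993

1367.3993 nm


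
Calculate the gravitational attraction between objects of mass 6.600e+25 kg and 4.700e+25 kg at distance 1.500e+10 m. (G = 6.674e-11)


F = G*m1*m2/r^2 = 6.674e-11 * 6.600e+25 * 4.700e+25 / (1.500e+10)^2 = 6.674e-11 * 3.102e+51 / 2.250e+20 = 9.201e+20

9.201e+20 N


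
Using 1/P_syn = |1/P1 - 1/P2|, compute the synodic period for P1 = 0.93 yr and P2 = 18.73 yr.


1/P_syn = |1/P1 - 1/P2| = |1/0.93 - 1/18.73| => P_syn = 0.9786

0.9786 years


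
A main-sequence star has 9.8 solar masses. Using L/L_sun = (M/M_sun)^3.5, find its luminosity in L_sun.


L/L_sun = (M/M_sun)^3.5 = 9.8^3.5 = 2946.397

2946.397 L_sun


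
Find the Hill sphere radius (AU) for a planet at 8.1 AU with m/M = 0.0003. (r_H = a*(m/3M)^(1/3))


r_H = a * (m/3M)^(1/3) = 8.1 * (0.0003/3)^(1/3) = 0.376

0.376 AU


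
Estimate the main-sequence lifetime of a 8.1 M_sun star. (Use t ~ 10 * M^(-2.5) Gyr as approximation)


t = 10 * M^(-2.5) = 10 * 8.1^(-2.5) = 0.0536

0.0536 Gyr


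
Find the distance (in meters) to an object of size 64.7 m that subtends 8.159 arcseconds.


D = size / theta_rad, theta_rad = 8.159 * pi/(180*3600) = 3.956e-05, D = 1.636e+06

1.636e+06 m


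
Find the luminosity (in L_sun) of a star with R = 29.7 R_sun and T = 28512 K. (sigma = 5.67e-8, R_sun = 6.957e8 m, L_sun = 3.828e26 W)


R = 29.7 * 6.957e8 m = 2.066229e+10 m. L = 4*pi*R^2*sigma*T^4 = 4*pi*(2.066229e+10)^2 * 5.67e-8 * 28512^4 = 2.010298542e+32 W. L/L_sun = 2.010298542e+32 / 3.828e26 = 525156.359

525156.359 L_sun


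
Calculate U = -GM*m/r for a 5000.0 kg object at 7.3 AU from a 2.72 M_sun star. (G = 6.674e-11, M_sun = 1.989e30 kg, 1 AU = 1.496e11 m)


M = 2.72 * 1.989e30 kg = 5.41008e+30 kg; r = 7.3 AU * 1.496e11 m/AU = 1.09208e+12 m. U = -GM*m/r = -(6.674e-11 * 5.41008e+30 * 5000.0) / 1.09208e+12 = -1.653e+12

-1.653e+12 J
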